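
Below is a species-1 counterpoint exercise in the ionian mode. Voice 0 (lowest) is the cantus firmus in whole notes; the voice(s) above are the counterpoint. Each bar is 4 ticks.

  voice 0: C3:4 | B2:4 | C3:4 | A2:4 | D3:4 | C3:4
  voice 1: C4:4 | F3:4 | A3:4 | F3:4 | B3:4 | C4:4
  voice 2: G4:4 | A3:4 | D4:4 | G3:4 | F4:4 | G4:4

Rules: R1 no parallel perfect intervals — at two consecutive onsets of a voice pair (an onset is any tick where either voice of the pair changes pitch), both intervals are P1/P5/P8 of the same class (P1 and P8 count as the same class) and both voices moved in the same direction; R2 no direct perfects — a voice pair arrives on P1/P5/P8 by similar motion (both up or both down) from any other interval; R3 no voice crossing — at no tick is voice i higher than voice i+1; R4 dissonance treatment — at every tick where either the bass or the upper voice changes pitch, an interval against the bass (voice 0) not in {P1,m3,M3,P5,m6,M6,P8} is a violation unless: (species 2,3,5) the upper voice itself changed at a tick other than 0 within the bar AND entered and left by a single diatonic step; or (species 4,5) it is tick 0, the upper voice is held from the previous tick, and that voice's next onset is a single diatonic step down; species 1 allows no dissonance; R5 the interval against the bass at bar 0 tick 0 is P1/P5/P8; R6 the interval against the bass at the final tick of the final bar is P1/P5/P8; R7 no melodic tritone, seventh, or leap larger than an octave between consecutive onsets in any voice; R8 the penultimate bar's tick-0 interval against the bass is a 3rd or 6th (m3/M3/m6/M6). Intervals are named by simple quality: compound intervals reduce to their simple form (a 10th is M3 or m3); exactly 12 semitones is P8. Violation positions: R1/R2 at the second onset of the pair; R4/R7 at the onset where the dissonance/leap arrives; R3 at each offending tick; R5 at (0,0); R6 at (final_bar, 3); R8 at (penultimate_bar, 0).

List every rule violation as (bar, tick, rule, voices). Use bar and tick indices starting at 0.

bar 0: v0=C3 v1=C4 v2=G4 downbeat P5
bar 1: v0=B2 v1=F3 v2=A3 downbeat m7
bar 2: v0=C3 v1=A3 v2=D4 downbeat M2
bar 3: v0=A2 v1=F3 v2=G3 downbeat m7
bar 4: v0=D3 v1=B3 v2=F4 downbeat m3
bar 5: v0=C3 v1=C4 v2=G4 downbeat P5
  -> R4 @ bar 1 tick 0 v(0, 1): B2/F3 TT untreated
  -> R4 @ bar 1 tick 0 v(0, 2): B2/A3 m7 untreated
  -> R7 @ bar 1 tick 0 v(2,): G4->A3 leap 10st
  -> R4 @ bar 2 tick 0 v(0, 2): C3/D4 M2 untreated
  -> R4 @ bar 3 tick 0 v(0, 2): A2/G3 m7 untreated
  -> R7 @ bar 4 tick 0 v(1,): F3->B3 leap 6st
  -> R7 @ bar 4 tick 0 v(2,): G3->F4 leap 10st
  -> R2 @ bar 5 tick 0 v(1, 2): B3/F4 TT -> C4/G4 P5 similar

(1, 0, R4, (0, 1))
(1, 0, R4, (0, 2))
(1, 0, R7, (2,))
(2, 0, R4, (0, 2))
(3, 0, R4, (0, 2))
(4, 0, R7, (1,))
(4, 0, R7, (2,))
(5, 0, R2, (1, 2))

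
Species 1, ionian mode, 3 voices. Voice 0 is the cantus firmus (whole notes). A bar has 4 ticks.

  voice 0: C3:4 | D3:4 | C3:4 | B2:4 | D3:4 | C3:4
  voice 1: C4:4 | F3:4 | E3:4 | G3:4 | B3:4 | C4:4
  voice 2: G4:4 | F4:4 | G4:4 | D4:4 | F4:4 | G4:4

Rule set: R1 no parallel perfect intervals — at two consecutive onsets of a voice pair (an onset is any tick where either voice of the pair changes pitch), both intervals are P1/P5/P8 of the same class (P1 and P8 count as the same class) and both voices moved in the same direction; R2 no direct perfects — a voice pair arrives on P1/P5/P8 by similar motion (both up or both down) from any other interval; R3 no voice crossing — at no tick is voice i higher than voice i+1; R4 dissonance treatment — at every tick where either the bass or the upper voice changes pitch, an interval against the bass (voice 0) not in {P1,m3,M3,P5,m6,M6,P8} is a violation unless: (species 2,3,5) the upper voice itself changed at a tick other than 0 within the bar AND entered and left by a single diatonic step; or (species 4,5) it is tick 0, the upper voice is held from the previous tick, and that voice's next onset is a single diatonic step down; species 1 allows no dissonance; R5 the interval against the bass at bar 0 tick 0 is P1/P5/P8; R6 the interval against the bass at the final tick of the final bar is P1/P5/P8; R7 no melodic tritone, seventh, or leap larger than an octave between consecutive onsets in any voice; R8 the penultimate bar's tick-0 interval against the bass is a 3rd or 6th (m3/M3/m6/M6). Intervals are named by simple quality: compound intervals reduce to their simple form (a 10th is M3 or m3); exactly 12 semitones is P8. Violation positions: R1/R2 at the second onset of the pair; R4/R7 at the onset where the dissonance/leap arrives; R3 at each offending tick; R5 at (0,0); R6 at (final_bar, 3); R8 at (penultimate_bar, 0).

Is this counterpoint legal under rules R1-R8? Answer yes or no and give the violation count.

No (2 violations)

bar 0: v0=C3 v1=C4 v2=G4 (P5)
bar 1: v0=D3 v1=F3 v2=F4 (m3)
bar 2: v0=C3 v1=E3 v2=G4 (P5)
bar 3: v0=B2 v1=G3 v2=D4 (m3)
bar 4: v0=D3 v1=B3 v2=F4 (m3)
bar 5: v0=C3 v1=C4 v2=G4 (P5)
  R2 @ bar1.0: C4/G4 P5 -> F3/F4 P8 similar
  R2 @ bar5.0: B3/F4 TT -> C4/G4 P5 similar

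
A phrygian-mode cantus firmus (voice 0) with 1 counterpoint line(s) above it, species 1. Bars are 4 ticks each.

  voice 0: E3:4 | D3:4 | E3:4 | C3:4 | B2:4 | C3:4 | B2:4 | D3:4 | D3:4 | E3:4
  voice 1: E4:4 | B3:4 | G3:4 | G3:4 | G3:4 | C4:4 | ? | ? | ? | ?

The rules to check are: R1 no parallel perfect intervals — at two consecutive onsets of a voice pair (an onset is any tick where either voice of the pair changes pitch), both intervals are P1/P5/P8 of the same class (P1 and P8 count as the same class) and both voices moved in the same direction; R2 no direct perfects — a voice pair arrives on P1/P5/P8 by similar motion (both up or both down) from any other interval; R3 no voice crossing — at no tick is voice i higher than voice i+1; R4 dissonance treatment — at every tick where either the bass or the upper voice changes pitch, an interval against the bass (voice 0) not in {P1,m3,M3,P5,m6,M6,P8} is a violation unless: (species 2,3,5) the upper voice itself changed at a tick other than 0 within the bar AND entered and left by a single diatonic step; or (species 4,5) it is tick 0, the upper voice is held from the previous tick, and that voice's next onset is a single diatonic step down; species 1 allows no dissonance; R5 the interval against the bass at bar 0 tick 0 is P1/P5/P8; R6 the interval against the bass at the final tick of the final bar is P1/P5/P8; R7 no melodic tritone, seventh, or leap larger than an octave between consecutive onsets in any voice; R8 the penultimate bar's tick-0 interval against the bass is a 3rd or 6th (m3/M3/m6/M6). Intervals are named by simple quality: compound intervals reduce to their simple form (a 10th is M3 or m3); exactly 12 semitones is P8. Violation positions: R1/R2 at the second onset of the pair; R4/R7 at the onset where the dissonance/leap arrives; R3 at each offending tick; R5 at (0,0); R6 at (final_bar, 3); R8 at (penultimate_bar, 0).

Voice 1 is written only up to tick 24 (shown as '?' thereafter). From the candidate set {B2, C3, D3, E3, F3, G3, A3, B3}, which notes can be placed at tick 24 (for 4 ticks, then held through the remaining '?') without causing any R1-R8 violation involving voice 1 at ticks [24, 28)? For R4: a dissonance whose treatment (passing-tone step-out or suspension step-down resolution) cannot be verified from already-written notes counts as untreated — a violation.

{G3}

B2: violates R1,R7
C3: violates R4
D3: violates R7
E3: violates R4
F3: violates R4
G3: legal
A3: violates R4
B3: violates R1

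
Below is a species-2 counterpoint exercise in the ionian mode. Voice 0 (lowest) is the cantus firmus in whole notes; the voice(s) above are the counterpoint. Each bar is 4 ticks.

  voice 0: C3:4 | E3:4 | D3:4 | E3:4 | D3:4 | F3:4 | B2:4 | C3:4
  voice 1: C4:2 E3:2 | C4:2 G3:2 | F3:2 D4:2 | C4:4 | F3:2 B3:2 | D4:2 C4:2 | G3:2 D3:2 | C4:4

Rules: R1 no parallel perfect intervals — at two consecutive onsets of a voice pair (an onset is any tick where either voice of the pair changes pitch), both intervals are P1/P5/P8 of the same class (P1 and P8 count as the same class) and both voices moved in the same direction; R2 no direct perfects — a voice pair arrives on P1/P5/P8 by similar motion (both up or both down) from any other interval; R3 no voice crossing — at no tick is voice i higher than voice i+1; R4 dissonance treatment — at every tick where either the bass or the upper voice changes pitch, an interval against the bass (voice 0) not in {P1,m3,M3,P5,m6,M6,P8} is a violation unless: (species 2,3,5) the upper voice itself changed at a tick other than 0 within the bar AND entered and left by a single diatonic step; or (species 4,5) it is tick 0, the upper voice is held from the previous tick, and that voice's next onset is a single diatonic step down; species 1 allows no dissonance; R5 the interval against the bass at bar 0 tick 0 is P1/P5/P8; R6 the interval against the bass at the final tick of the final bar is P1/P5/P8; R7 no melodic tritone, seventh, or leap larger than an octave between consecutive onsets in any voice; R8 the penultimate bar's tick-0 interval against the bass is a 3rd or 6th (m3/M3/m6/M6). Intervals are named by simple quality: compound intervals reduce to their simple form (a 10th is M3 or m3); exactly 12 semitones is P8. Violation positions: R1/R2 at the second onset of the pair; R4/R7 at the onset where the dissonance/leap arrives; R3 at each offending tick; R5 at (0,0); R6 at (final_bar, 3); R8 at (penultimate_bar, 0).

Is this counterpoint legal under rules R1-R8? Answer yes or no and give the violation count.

bar 0: v0=C3 v1=C4 (P8)
bar 1: v0=E3 v1=C4 (m6)
bar 2: v0=D3 v1=F3 (m3)
bar 3: v0=E3 v1=C4 (m6)
bar 4: v0=D3 v1=F3 (m3)
bar 5: v0=F3 v1=D4 (M6)
bar 6: v0=B2 v1=G3 (m6)
bar 7: v0=C3 v1=C4 (P8)
  R7 @ bar4.2: F3->B3 leap 6st
  R7 @ bar6.0: F3->B2 leap 6st
  R2 @ bar7.0: B2/D3 m3 -> C3/C4 P8 similar
  R7 @ bar7.0: D3->C4 leap 10st

No (4 violations)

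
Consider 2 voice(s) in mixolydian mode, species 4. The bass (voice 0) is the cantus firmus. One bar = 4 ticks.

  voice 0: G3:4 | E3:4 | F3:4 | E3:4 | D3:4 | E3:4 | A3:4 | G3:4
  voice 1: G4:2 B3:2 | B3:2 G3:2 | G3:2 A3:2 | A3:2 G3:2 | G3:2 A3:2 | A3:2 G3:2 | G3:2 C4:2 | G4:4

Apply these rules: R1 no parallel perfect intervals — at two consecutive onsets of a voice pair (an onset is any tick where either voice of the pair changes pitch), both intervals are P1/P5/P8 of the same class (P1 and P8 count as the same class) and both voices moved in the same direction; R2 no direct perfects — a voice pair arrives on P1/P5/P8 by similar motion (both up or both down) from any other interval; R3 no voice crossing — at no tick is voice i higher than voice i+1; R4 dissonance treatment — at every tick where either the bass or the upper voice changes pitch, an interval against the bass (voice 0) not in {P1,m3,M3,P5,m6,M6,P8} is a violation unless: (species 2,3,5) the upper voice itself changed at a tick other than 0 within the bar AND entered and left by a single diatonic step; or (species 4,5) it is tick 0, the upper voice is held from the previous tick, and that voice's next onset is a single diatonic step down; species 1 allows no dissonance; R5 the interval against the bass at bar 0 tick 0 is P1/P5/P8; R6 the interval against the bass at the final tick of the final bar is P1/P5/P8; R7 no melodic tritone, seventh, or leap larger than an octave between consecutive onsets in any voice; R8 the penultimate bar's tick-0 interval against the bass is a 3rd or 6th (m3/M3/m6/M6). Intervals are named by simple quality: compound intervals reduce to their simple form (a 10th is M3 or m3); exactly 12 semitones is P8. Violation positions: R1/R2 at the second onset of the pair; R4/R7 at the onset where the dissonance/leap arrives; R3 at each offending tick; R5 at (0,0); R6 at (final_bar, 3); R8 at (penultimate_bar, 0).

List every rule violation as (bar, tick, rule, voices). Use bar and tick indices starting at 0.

(2, 0, R4, (0, 1))
(4, 0, R4, (0, 1))
(6, 0, R3, (0, 1))
(6, 0, R4, (0, 1))
(6, 0, R8, (0, 1))
(6, 1, R3, (0, 1))

bar 0: v0=G3 v1=G4 downbeat P8
bar 1: v0=E3 v1=B3 downbeat P5
bar 2: v0=F3 v1=G3 downbeat M2
bar 3: v0=E3 v1=A3 downbeat P4
bar 4: v0=D3 v1=G3 downbeat P4
bar 5: v0=E3 v1=A3 downbeat P4
bar 6: v0=A3 v1=G3 downbeat M2
bar 7: v0=G3 v1=G4 downbeat P8
  -> R4 @ bar 2 tick 0 v(0, 1): F3/G3 M2 untreated
  -> R4 @ bar 4 tick 0 v(0, 1): D3/G3 P4 untreated
  -> R3 @ bar 6 tick 0 v(0, 1): A3 above G3
  -> R4 @ bar 6 tick 0 v(0, 1): A3/G3 M2 untreated
  -> R8 @ bar 6 tick 0 v(0, 1): penult M2 not 3rd/6th
  -> R3 @ bar 6 tick 1 v(0, 1): A3 above G3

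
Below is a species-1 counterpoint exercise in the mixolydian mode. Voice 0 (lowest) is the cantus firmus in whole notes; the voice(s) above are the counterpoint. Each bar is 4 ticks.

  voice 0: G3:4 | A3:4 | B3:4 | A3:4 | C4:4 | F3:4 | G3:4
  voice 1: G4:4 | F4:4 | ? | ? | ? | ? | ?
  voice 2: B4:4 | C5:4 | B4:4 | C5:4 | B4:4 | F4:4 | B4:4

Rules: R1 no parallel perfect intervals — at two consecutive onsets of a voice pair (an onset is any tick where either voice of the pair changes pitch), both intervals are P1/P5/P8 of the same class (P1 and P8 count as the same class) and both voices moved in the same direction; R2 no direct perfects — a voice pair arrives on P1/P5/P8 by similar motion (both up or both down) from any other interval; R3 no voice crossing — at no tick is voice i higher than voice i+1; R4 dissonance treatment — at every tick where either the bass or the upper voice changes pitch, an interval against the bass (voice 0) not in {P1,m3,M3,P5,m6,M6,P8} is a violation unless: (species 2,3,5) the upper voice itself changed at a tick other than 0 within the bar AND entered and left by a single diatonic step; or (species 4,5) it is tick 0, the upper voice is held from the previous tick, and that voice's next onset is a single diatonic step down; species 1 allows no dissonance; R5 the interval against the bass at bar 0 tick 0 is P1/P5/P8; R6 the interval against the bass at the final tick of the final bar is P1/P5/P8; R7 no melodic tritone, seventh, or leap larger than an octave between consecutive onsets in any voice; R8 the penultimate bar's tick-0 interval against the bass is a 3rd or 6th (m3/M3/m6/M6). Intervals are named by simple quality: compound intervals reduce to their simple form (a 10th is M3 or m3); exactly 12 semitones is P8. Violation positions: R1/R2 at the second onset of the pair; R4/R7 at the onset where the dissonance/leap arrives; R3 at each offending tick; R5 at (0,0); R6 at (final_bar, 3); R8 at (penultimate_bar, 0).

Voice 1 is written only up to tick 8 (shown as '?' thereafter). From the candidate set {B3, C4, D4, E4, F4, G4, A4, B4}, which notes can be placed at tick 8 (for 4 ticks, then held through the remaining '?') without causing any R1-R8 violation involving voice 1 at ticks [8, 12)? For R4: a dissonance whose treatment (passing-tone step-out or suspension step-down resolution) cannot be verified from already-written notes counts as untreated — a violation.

B3: violates R2,R7
C4: violates R4
D4: legal
E4: violates R1,R4
F4: violates R4
G4: legal
A4: violates R4
B4: violates R2,R7

{D4, G4}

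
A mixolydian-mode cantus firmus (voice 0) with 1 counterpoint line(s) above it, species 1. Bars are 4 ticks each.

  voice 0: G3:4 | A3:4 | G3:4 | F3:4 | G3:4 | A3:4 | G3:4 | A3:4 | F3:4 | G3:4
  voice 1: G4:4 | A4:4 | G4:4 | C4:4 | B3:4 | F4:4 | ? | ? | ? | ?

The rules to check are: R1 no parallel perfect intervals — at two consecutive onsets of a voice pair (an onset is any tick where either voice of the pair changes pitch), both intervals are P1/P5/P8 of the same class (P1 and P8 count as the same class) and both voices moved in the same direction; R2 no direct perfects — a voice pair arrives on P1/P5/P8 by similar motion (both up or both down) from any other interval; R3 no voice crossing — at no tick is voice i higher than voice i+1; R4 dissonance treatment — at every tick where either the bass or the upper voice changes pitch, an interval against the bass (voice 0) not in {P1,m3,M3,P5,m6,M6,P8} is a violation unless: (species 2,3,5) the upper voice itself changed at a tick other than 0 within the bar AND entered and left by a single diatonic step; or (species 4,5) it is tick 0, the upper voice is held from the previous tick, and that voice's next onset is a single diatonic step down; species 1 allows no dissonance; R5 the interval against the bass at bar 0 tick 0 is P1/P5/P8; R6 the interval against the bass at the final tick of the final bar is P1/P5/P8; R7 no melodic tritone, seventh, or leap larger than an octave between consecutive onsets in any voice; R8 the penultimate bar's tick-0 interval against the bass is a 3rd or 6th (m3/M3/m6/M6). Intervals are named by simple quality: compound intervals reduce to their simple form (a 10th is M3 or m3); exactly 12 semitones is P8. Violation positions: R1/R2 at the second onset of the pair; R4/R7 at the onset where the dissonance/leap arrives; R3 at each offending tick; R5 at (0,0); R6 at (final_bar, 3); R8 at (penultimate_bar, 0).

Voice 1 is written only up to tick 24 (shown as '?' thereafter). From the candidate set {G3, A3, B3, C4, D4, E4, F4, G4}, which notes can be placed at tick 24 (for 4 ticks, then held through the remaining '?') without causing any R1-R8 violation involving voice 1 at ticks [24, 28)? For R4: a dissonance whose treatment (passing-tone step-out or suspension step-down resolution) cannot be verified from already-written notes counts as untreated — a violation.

{E4, G4}

G3: violates R2,R7
A3: violates R4
B3: violates R7
C4: violates R4
D4: violates R2
E4: legal
F4: violates R4
G4: legal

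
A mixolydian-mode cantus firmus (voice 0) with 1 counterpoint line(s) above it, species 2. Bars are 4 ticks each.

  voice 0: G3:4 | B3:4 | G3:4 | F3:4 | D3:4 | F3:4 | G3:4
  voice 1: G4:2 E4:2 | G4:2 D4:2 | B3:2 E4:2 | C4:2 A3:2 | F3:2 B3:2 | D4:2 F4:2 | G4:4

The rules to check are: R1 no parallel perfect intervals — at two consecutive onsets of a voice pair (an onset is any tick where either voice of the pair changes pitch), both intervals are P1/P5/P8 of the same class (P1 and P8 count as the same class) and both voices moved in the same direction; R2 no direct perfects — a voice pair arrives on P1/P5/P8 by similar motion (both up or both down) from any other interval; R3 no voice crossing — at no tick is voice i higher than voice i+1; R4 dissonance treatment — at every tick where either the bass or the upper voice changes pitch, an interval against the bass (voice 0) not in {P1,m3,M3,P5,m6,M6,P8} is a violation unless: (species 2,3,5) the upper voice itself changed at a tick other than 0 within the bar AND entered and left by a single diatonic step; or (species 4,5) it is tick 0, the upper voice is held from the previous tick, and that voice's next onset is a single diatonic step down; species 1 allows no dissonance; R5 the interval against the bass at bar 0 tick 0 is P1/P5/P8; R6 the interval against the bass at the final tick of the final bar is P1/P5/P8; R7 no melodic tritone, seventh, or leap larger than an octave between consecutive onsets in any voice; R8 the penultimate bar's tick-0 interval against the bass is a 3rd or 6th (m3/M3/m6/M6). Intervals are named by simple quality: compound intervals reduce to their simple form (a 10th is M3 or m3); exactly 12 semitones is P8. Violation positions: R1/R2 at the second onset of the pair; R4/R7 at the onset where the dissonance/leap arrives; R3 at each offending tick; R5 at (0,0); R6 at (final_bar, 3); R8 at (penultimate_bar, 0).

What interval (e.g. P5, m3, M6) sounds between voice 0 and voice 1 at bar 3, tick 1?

voice 0=F3 voice 1=C4 -> P5

P5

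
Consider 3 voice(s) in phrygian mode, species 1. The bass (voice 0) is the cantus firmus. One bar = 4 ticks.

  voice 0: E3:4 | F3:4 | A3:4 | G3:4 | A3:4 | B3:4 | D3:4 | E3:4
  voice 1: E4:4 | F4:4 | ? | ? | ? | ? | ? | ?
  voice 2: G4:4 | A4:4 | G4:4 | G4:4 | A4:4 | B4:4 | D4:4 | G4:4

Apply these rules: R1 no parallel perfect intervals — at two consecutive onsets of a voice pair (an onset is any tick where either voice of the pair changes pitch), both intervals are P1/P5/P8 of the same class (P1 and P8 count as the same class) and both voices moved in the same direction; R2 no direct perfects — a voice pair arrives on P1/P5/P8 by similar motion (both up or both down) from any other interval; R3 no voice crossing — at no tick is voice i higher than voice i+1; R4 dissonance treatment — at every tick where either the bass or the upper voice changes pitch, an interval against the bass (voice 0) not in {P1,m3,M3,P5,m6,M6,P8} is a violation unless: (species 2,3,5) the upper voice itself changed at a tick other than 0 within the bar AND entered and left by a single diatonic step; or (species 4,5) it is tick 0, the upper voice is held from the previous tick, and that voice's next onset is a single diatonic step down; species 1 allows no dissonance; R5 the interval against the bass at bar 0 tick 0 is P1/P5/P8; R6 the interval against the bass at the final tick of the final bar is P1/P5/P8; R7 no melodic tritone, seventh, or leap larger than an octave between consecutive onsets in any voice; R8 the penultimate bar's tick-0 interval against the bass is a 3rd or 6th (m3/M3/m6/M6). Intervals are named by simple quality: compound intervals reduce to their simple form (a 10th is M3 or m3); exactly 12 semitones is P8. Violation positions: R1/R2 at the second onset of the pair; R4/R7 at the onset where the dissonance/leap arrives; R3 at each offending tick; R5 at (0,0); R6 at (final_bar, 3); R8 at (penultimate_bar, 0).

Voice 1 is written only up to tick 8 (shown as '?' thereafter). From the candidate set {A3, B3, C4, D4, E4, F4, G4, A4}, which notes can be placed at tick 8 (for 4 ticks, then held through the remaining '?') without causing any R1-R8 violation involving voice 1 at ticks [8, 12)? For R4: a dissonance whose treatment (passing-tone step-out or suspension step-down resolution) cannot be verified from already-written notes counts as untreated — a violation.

{A3, E4, F4}

A3: legal
B3: violates R4,R7
C4: violates R2
D4: violates R4
E4: legal
F4: legal
G4: violates R4
A4: violates R1,R3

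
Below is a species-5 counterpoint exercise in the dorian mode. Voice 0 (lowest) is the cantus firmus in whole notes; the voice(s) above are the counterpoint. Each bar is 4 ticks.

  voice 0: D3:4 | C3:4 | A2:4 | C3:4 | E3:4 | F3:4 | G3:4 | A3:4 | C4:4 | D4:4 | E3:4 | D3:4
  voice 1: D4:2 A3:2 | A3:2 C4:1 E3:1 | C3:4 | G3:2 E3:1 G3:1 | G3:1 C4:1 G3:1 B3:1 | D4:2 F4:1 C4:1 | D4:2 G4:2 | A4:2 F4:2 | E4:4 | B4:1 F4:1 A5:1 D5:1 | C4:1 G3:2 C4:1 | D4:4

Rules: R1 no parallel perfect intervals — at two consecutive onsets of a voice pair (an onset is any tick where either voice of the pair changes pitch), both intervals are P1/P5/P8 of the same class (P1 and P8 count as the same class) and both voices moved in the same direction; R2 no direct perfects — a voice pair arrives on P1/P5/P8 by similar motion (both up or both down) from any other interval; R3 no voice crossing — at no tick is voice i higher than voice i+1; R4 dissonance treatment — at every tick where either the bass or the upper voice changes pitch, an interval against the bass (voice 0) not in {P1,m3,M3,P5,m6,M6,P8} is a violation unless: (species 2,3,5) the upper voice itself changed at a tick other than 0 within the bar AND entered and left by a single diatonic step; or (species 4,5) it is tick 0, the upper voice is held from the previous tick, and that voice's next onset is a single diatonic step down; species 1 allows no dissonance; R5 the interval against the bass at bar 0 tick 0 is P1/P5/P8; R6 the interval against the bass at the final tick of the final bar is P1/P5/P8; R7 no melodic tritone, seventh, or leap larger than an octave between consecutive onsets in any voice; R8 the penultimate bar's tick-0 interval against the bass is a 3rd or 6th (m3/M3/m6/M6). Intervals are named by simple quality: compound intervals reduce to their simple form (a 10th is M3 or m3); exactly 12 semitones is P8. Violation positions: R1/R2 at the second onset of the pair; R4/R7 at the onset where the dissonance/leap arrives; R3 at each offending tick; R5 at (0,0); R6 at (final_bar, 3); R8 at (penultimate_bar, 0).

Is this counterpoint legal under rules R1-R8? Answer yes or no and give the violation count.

bar 0: v0=D3 v1=D4 (P8)
bar 1: v0=C3 v1=A3 (M6)
bar 2: v0=A2 v1=C3 (m3)
bar 3: v0=C3 v1=G3 (P5)
bar 4: v0=E3 v1=G3 (m3)
bar 5: v0=F3 v1=D4 (M6)
bar 6: v0=G3 v1=D4 (P5)
bar 7: v0=A3 v1=A4 (P8)
bar 8: v0=C4 v1=E4 (M3)
bar 9: v0=D4 v1=B4 (M6)
bar 10: v0=E3 v1=C4 (m6)
bar 11: v0=D3 v1=D4 (P8)
  R2 @ bar3.0: A2/C3 m3 -> C3/G3 P5 similar
  R1 @ bar6.0: F3/C4 P5 -> G3/D4 P5 similar
  R1 @ bar7.0: G3/G4 P8 -> A3/A4 P8 similar
  R7 @ bar9.1: B4->F4 leap 6st
  R7 @ bar9.2: F4->A5 leap 16st
  R7 @ bar10.0: D4->E3 leap 10st
  R7 @ bar10.0: D5->C4 leap 14st

No (7 violations)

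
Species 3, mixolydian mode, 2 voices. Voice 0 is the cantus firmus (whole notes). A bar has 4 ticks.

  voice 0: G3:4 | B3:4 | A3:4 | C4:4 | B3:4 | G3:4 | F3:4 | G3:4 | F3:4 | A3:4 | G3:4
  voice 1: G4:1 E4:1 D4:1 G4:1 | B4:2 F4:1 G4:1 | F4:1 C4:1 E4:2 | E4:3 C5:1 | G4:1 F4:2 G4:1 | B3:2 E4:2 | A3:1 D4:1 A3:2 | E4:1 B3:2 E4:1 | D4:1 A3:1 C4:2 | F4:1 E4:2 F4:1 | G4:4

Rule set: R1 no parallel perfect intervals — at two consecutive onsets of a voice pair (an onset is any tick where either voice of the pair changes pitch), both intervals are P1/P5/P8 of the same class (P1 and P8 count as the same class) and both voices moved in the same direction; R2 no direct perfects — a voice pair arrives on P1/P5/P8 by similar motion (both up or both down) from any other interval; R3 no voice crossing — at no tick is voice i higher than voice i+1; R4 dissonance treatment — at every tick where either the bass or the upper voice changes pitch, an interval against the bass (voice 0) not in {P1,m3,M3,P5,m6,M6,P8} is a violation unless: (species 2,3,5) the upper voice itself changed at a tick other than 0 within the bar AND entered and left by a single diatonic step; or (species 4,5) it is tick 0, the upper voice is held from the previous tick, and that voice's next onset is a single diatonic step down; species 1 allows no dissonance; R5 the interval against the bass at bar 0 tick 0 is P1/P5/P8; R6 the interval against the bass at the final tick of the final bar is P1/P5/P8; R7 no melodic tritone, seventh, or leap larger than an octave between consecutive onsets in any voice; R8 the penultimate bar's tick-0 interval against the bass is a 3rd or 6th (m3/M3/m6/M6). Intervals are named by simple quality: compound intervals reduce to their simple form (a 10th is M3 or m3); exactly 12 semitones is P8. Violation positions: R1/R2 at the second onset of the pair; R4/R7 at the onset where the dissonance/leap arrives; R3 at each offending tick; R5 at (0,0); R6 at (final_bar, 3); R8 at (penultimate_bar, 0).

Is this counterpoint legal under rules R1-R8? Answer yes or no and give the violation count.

No (3 violations)

bar 0: v0=G3 v1=G4 (P8)
bar 1: v0=B3 v1=B4 (P8)
bar 2: v0=A3 v1=F4 (m6)
bar 3: v0=C4 v1=E4 (M3)
bar 4: v0=B3 v1=G4 (m6)
bar 5: v0=G3 v1=B3 (M3)
bar 6: v0=F3 v1=A3 (M3)
bar 7: v0=G3 v1=E4 (M6)
bar 8: v0=F3 v1=D4 (M6)
bar 9: v0=A3 v1=F4 (m6)
bar 10: v0=G3 v1=G4 (P8)
  R1 @ bar1.0: G3/G4 P8 -> B3/B4 P8 similar
  R4 @ bar1.2: B3/F4 TT untreated
  R7 @ bar1.2: B4->F4 leap 6st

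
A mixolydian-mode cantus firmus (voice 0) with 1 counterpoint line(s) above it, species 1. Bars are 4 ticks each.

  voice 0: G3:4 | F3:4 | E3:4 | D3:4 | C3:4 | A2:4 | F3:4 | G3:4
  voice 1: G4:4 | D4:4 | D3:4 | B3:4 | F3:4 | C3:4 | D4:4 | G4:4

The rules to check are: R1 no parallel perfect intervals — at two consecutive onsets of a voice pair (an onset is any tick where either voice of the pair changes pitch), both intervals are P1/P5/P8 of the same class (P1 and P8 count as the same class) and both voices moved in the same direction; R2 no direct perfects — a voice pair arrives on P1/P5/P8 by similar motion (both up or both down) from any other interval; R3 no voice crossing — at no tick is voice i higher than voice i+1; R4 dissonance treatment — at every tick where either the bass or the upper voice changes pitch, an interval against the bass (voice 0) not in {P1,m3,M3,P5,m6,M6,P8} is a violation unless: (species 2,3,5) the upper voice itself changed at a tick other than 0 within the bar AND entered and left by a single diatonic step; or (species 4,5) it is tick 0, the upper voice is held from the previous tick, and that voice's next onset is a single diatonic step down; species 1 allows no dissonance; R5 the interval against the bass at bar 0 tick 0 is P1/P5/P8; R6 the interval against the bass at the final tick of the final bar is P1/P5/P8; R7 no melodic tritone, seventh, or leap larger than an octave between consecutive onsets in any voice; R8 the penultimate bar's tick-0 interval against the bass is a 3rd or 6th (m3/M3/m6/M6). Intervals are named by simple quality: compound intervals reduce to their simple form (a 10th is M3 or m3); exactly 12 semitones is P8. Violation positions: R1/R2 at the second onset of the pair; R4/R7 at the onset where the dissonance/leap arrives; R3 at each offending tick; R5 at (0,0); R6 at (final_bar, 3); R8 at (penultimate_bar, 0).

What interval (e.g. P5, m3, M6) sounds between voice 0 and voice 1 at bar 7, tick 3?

P8

voice 0=G3 voice 1=G4 -> P8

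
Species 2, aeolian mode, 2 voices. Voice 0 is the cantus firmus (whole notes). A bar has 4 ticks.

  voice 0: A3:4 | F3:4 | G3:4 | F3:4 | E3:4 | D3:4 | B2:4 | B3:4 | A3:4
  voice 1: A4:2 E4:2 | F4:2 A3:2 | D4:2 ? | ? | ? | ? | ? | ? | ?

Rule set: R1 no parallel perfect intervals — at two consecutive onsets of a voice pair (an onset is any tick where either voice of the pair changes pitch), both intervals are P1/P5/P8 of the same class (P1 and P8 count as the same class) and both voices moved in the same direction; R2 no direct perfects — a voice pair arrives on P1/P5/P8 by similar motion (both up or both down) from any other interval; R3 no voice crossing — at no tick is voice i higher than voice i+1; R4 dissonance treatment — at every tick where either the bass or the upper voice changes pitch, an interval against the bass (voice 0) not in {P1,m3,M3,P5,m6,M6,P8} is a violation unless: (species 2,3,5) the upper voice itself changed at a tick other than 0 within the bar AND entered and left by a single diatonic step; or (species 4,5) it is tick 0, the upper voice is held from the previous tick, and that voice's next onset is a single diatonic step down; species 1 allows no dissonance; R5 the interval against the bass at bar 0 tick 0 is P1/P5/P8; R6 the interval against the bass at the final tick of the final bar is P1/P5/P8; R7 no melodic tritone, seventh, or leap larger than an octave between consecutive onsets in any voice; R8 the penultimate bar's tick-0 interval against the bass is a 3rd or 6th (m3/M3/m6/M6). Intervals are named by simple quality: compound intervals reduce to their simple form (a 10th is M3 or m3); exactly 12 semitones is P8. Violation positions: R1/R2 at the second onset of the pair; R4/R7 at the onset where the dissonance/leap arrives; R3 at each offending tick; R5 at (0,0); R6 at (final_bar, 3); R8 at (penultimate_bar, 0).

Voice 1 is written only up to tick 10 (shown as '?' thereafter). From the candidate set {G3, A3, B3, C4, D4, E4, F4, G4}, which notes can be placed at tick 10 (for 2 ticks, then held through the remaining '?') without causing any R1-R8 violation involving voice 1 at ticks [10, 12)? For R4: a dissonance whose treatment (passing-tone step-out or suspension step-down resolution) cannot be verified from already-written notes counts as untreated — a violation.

G3: legal
A3: violates R4
B3: legal
C4: violates R4
D4: legal
E4: legal
F4: violates R4
G4: legal

{B3, D4, E4, G3, G4}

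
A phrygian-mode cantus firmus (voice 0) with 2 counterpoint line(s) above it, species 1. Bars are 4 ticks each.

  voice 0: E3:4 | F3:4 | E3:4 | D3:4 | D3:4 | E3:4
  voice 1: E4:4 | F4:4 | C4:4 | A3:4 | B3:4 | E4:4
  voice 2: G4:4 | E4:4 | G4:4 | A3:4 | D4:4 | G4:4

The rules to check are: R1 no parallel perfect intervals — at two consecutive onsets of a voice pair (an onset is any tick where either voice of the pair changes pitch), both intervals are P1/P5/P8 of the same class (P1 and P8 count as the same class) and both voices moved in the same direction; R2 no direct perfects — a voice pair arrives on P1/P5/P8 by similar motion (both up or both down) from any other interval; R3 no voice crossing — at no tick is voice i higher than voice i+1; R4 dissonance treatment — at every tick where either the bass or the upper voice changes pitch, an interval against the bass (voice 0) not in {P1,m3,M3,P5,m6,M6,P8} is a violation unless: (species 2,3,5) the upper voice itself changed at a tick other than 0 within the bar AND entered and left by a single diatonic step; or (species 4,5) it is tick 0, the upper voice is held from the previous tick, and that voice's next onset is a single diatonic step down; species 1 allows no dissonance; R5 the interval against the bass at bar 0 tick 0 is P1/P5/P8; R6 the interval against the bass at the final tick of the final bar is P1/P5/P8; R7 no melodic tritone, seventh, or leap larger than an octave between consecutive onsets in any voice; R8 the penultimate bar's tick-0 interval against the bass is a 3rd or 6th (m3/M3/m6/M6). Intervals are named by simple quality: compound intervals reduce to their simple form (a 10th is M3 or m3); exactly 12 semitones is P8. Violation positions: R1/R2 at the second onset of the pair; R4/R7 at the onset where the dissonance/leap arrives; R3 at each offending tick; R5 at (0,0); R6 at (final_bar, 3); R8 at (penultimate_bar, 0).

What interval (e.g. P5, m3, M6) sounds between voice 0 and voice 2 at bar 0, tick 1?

voice 0=E3 voice 2=G4 -> m3

m3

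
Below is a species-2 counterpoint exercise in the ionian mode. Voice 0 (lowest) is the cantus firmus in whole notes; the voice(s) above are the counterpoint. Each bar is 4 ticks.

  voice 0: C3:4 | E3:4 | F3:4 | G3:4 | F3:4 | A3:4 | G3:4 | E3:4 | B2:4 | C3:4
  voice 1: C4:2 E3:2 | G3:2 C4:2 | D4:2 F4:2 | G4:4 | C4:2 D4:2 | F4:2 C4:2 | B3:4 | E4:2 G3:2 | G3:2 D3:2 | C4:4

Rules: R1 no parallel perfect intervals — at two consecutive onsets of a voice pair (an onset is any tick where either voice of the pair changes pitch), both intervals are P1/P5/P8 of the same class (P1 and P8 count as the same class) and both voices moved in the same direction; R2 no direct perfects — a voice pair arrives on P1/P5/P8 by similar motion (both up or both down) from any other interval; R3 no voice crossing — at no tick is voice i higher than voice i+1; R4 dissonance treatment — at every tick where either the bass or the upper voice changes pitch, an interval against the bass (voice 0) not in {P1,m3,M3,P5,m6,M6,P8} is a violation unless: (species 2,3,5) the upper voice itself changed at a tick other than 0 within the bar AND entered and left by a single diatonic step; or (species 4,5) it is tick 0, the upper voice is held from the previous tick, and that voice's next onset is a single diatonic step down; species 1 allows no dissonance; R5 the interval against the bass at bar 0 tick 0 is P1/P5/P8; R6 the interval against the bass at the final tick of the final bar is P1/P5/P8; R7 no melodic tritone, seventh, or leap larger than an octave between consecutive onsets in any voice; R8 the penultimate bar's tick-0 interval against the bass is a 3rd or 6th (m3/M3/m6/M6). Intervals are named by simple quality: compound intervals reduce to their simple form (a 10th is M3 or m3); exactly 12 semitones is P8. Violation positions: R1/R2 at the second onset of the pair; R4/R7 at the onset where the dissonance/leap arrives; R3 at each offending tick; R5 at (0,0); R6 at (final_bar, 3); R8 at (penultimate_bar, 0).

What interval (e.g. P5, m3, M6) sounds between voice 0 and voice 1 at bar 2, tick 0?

M6

voice 0=F3 voice 1=D4 -> M6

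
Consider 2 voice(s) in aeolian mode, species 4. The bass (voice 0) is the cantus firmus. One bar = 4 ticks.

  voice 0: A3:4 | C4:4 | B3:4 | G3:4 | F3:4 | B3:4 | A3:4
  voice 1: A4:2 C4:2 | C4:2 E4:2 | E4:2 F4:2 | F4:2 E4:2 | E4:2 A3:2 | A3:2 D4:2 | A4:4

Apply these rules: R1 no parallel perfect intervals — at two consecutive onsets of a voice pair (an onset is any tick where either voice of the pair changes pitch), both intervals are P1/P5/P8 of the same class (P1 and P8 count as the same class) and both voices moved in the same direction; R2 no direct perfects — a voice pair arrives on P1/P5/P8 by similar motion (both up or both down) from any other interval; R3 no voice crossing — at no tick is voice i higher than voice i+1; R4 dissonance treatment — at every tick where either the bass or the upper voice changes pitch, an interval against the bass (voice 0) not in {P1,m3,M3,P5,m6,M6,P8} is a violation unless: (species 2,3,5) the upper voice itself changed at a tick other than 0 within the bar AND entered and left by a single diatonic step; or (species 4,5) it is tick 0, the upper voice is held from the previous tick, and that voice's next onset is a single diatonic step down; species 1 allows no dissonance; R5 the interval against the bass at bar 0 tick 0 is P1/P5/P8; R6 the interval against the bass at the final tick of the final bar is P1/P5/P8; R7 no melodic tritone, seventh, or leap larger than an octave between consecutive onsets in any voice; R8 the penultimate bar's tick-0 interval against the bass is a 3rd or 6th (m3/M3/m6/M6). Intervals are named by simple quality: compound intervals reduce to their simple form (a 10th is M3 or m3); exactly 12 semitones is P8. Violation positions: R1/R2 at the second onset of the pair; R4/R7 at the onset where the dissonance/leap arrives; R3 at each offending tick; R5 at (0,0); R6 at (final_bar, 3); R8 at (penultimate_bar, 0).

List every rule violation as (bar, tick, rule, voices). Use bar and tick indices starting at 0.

bar 0: v0=A3 v1=A4 downbeat P8
bar 1: v0=C4 v1=C4 downbeat P1
bar 2: v0=B3 v1=E4 downbeat P4
bar 3: v0=G3 v1=F4 downbeat m7
bar 4: v0=F3 v1=E4 downbeat M7
bar 5: v0=B3 v1=A3 downbeat M2
bar 6: v0=A3 v1=A4 downbeat P8
  -> R4 @ bar 2 tick 0 v(0, 1): B3/E4 P4 untreated
  -> R4 @ bar 2 tick 2 v(0, 1): B3/F4 TT untreated
  -> R4 @ bar 4 tick 0 v(0, 1): F3/E4 M7 untreated
  -> R3 @ bar 5 tick 0 v(0, 1): B3 above A3
  -> R4 @ bar 5 tick 0 v(0, 1): B3/A3 M2 untreated
  -> R7 @ bar 5 tick 0 v(0,): F3->B3 leap 6st
  -> R8 @ bar 5 tick 0 v(0, 1): penult M2 not 3rd/6th
  -> R3 @ bar 5 tick 1 v(0, 1): B3 above A3

(2, 0, R4, (0, 1))
(2, 2, R4, (0, 1))
(4, 0, R4, (0, 1))
(5, 0, R3, (0, 1))
(5, 0, R4, (0, 1))
(5, 0, R7, (0,))
(5, 0, R8, (0, 1))
(5, 1, R3, (0, 1))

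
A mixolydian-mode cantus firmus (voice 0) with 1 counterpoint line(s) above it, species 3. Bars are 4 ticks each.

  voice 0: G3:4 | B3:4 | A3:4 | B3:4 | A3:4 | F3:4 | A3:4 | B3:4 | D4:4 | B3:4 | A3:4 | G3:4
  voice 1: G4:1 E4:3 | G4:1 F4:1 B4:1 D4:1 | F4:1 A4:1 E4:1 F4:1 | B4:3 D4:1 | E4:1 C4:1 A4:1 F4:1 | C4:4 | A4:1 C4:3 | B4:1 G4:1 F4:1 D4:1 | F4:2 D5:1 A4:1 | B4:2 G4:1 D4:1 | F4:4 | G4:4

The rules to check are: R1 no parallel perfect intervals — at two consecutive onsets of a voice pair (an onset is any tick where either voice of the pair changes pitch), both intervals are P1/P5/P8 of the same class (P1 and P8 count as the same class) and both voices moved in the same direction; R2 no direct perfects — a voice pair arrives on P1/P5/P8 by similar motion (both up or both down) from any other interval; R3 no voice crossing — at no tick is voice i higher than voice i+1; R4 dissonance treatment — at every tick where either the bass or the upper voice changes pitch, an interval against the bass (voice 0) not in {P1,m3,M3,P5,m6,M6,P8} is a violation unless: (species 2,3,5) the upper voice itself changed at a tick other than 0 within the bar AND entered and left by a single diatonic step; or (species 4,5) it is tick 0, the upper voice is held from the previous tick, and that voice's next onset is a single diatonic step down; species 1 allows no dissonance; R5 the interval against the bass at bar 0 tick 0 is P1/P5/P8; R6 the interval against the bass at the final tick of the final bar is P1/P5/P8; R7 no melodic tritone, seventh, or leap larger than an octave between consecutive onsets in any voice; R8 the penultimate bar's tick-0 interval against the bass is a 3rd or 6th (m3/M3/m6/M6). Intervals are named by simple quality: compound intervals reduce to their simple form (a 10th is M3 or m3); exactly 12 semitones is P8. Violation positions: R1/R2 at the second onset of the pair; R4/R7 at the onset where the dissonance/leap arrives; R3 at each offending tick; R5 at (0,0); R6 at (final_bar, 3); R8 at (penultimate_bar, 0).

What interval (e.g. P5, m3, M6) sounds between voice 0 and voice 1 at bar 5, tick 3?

voice 0=F3 voice 1=C4 -> P5

P5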